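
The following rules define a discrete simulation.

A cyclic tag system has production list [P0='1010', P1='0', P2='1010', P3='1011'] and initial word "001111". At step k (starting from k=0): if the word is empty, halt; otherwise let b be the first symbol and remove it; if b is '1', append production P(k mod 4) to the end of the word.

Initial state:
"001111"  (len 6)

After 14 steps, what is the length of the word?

t=0: "001111"  (len 6)
t=1: "01111"  (len 5)
t=2: "1111"  (len 4)
t=3: "1111010"  (len 7)
t=4: "1110101011"  (len 10)
t=5: "1101010111010"  (len 13)
t=6: "1010101110100"  (len 13)
t=7: "0101011101001010"  (len 16)
t=8: "101011101001010"  (len 15)
t=9: "010111010010101010"  (len 18)
t=10: "10111010010101010"  (len 17)
t=11: "01110100101010101010"  (len 20)
t=12: "1110100101010101010"  (len 19)
t=13: "1101001010101010101010"  (len 22)
t=14: "1010010101010101010100"  (len 22)

22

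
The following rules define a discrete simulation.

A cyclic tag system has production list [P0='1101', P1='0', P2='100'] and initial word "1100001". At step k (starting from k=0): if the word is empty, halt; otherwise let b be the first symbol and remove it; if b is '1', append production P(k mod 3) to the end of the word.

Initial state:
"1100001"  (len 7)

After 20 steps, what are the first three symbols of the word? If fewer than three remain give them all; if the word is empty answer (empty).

0) "1100001"  (len 7)
1) "1000011101"  (len 10)
2) "0000111010"  (len 10)
3) "000111010"  (len 9)
4) "00111010"  (len 8)
5) "0111010"  (len 7)
6) "111010"  (len 6)
7) "110101101"  (len 9)
8) "101011010"  (len 9)
9) "01011010100"  (len 11)
10) "1011010100"  (len 10)
11) "0110101000"  (len 10)
12) "110101000"  (len 9)
13) "101010001101"  (len 12)
14) "010100011010"  (len 12)
15) "10100011010"  (len 11)
16) "01000110101101"  (len 14)
17) "1000110101101"  (len 13)
18) "000110101101100"  (len 15)
19) "00110101101100"  (len 14)
20) "0110101101100"  (len 13)

011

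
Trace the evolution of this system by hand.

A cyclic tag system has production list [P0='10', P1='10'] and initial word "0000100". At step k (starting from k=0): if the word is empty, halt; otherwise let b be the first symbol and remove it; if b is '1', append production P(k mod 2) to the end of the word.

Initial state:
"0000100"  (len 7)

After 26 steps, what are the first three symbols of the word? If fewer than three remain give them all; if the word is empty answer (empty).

010

t=0: "0000100"  (len 7)
t=1: "000100"  (len 6)
t=2: "00100"  (len 5)
t=3: "0100"  (len 4)
t=4: "100"  (len 3)
t=5: "0010"  (len 4)
t=6: "010"  (len 3)
t=7: "10"  (len 2)
t=8: "010"  (len 3)
t=9: "10"  (len 2)
t=10: "010"  (len 3)
t=11: "10"  (len 2)
t=12: "010"  (len 3)
t=13: "10"  (len 2)
t=14: "010"  (len 3)
t=15: "10"  (len 2)
t=16: "010"  (len 3)
t=17: "10"  (len 2)
t=18: "010"  (len 3)
t=19: "10"  (len 2)
t=20: "010"  (len 3)
t=21: "10"  (len 2)
t=22: "010"  (len 3)
t=23: "10"  (len 2)
t=24: "010"  (len 3)
t=25: "10"  (len 2)
t=26: "010"  (len 3)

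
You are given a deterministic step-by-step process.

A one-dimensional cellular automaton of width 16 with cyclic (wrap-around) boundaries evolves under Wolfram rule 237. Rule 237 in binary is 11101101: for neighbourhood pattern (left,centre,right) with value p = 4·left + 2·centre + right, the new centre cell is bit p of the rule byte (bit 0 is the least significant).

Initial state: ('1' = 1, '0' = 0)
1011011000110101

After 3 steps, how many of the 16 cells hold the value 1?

k=0  1011011000110101
k=1  1111111010111111
k=2  1111111111111111
k=3  1111111111111111

16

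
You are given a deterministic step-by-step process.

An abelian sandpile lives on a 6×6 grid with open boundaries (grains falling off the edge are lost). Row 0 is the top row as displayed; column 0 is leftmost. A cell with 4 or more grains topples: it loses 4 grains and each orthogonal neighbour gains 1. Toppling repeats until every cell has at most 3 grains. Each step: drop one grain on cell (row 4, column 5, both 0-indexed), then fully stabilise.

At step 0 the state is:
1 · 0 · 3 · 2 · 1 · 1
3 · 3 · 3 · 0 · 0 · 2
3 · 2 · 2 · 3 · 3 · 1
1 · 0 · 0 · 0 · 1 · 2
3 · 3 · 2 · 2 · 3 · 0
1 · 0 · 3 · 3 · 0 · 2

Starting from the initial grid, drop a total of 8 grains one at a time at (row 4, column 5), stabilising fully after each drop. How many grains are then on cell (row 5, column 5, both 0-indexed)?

0

t=0: 1 · 0 · 3 · 2 · 1 · 1
3 · 3 · 3 · 0 · 0 · 2
3 · 2 · 2 · 3 · 3 · 1
1 · 0 · 0 · 0 · 1 · 2
3 · 3 · 2 · 2 · 3 · 0
1 · 0 · 3 · 3 · 0 · 2
t=1: 1 · 0 · 3 · 2 · 1 · 1
3 · 3 · 3 · 0 · 0 · 2
3 · 2 · 2 · 3 · 3 · 1
1 · 0 · 0 · 0 · 1 · 2
3 · 3 · 2 · 2 · 3 · 1
1 · 0 · 3 · 3 · 0 · 2
t=2: 1 · 0 · 3 · 2 · 1 · 1
3 · 3 · 3 · 0 · 0 · 2
3 · 2 · 2 · 3 · 3 · 1
1 · 0 · 0 · 0 · 1 · 2
3 · 3 · 2 · 2 · 3 · 2
1 · 0 · 3 · 3 · 0 · 2
t=3: 1 · 0 · 3 · 2 · 1 · 1
3 · 3 · 3 · 0 · 0 · 2
3 · 2 · 2 · 3 · 3 · 1
1 · 0 · 0 · 0 · 1 · 2
3 · 3 · 2 · 2 · 3 · 3
1 · 0 · 3 · 3 · 0 · 2
t=4: 1 · 0 · 3 · 2 · 1 · 1
3 · 3 · 3 · 0 · 0 · 2
3 · 2 · 2 · 3 · 3 · 1
1 · 0 · 0 · 0 · 2 · 3
3 · 3 · 2 · 3 · 0 · 1
1 · 0 · 3 · 3 · 1 · 3
t=5: 1 · 0 · 3 · 2 · 1 · 1
3 · 3 · 3 · 0 · 0 · 2
3 · 2 · 2 · 3 · 3 · 1
1 · 0 · 0 · 0 · 2 · 3
3 · 3 · 2 · 3 · 0 · 2
1 · 0 · 3 · 3 · 1 · 3
t=6: 1 · 0 · 3 · 2 · 1 · 1
3 · 3 · 3 · 0 · 0 · 2
3 · 2 · 2 · 3 · 3 · 1
1 · 0 · 0 · 0 · 2 · 3
3 · 3 · 2 · 3 · 0 · 3
1 · 0 · 3 · 3 · 1 · 3
t=7: 1 · 0 · 3 · 2 · 1 · 1
3 · 3 · 3 · 0 · 0 · 2
3 · 2 · 2 · 3 · 3 · 2
1 · 0 · 0 · 0 · 3 · 0
3 · 3 · 2 · 3 · 1 · 2
1 · 0 · 3 · 3 · 2 · 0
t=8: 1 · 0 · 3 · 2 · 1 · 1
3 · 3 · 3 · 0 · 0 · 2
3 · 2 · 2 · 3 · 3 · 2
1 · 0 · 0 · 0 · 3 · 0
3 · 3 · 2 · 3 · 1 · 3
1 · 0 · 3 · 3 · 2 · 0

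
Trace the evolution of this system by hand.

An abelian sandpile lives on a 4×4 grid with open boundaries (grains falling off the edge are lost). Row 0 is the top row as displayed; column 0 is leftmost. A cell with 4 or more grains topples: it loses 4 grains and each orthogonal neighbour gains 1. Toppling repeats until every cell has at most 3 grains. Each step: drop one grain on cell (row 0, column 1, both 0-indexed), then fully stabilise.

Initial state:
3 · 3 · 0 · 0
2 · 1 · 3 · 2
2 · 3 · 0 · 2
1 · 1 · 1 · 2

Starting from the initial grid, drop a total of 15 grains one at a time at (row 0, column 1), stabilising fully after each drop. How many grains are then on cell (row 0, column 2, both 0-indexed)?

2

step 0: 3 · 3 · 0 · 0
2 · 1 · 3 · 2
2 · 3 · 0 · 2
1 · 1 · 1 · 2
step 1: 0 · 1 · 1 · 0
3 · 2 · 3 · 2
2 · 3 · 0 · 2
1 · 1 · 1 · 2
step 2: 0 · 2 · 1 · 0
3 · 2 · 3 · 2
2 · 3 · 0 · 2
1 · 1 · 1 · 2
step 3: 0 · 3 · 1 · 0
3 · 2 · 3 · 2
2 · 3 · 0 · 2
1 · 1 · 1 · 2
step 4: 1 · 0 · 2 · 0
3 · 3 · 3 · 2
2 · 3 · 0 · 2
1 · 1 · 1 · 2
step 5: 1 · 1 · 2 · 0
3 · 3 · 3 · 2
2 · 3 · 0 · 2
1 · 1 · 1 · 2
step 6: 1 · 2 · 2 · 0
3 · 3 · 3 · 2
2 · 3 · 0 · 2
1 · 1 · 1 · 2
step 7: 1 · 3 · 2 · 0
3 · 3 · 3 · 2
2 · 3 · 0 · 2
1 · 1 · 1 · 2
step 8: 3 · 2 · 0 · 1
1 · 3 · 1 · 3
0 · 1 · 2 · 2
2 · 2 · 1 · 2
step 9: 3 · 3 · 0 · 1
1 · 3 · 1 · 3
0 · 1 · 2 · 2
2 · 2 · 1 · 2
step 10: 0 · 2 · 1 · 1
3 · 0 · 2 · 3
0 · 2 · 2 · 2
2 · 2 · 1 · 2
step 11: 0 · 3 · 1 · 1
3 · 0 · 2 · 3
0 · 2 · 2 · 2
2 · 2 · 1 · 2
step 12: 1 · 0 · 2 · 1
3 · 1 · 2 · 3
0 · 2 · 2 · 2
2 · 2 · 1 · 2
step 13: 1 · 1 · 2 · 1
3 · 1 · 2 · 3
0 · 2 · 2 · 2
2 · 2 · 1 · 2
step 14: 1 · 2 · 2 · 1
3 · 1 · 2 · 3
0 · 2 · 2 · 2
2 · 2 · 1 · 2
step 15: 1 · 3 · 2 · 1
3 · 1 · 2 · 3
0 · 2 · 2 · 2
2 · 2 · 1 · 2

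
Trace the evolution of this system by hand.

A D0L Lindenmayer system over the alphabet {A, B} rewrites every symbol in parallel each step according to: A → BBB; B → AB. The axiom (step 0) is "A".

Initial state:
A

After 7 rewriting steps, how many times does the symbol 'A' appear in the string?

0) A
1) BBB
2) ABABAB
3) BBBABBBBABBBBAB
4) ABABABBBBABABABABBBBABABABABBBBAB
5) BBBABBBBABBBBABABABABBBBABBBBABBBBABBBBABABABABBBBABBBBABBBBABBBBABABABABBBBAB
6) ABABABBBBABABABABBBBABABABABBBBABBBBABBBBABBBBABABABABBBBA…BABABBBBABABABABBBBABABABABBBBABBBBABBBBABBBBABABABABBBBAB  (len 177)
7) BBBABBBBABBBBABABABABBBBABBBBABBBBABBBBABABABABBBBABBBBABB…BABABBBBABABABABBBBABABABABBBBABBBBABBBBABBBBABABABABBBBAB  (len 411)

120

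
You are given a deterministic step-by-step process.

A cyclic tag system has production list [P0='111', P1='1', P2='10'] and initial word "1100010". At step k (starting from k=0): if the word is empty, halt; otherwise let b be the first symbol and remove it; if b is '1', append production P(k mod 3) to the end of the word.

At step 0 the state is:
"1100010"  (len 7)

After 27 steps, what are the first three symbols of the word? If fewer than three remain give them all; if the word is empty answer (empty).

011

k=0  "1100010"  (len 7)
k=1  "100010111"  (len 9)
k=2  "000101111"  (len 9)
k=3  "00101111"  (len 8)
k=4  "0101111"  (len 7)
k=5  "101111"  (len 6)
k=6  "0111110"  (len 7)
k=7  "111110"  (len 6)
k=8  "111101"  (len 6)
k=9  "1110110"  (len 7)
k=10  "110110111"  (len 9)
k=11  "101101111"  (len 9)
k=12  "0110111110"  (len 10)
k=13  "110111110"  (len 9)
k=14  "101111101"  (len 9)
k=15  "0111110110"  (len 10)
k=16  "111110110"  (len 9)
k=17  "111101101"  (len 9)
k=18  "1110110110"  (len 10)
k=19  "110110110111"  (len 12)
k=20  "101101101111"  (len 12)
k=21  "0110110111110"  (len 13)
k=22  "110110111110"  (len 12)
k=23  "101101111101"  (len 12)
k=24  "0110111110110"  (len 13)
k=25  "110111110110"  (len 12)
k=26  "101111101101"  (len 12)
k=27  "0111110110110"  (len 13)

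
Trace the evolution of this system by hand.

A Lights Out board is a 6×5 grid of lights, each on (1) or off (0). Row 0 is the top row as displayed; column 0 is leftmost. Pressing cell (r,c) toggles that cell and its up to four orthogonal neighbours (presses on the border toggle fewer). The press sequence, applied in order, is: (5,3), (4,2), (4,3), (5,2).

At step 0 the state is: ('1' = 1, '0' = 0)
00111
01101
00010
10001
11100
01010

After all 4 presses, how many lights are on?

16

k=0  00111
01101
00010
10001
11100
01010
k=1  00111
01101
00010
10001
11110
01101
k=2  00111
01101
00010
10101
10000
01001
k=3  00111
01101
00010
10111
10111
01011
k=4  00111
01101
00010
10111
10011
00101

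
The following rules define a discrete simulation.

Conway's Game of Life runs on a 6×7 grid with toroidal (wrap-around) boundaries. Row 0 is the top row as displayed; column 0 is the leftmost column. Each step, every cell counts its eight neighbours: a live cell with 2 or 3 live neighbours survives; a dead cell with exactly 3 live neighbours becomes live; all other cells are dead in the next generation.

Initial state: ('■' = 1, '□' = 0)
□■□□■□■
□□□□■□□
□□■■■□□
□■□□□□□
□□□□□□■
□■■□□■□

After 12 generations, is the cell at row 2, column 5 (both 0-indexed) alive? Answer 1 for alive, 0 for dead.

1

0) □■□□■□■
□□□□■□□
□□■■■□□
□■□□□□□
□□□□□□■
□■■□□■□
1) ■■■■■□□
□□■□■□□
□□■■■□□
□□■■□□□
■■■□□□□
□■■□□■■
2) ■□□□■□■
□□□□□■□
□■□□■□□
□□□□■□□
■□□□□□■
□□□□■■■
3) ■□□□■□□
■□□□■■■
□□□□■■□
■□□□□■□
■□□□■□■
□□□□■□□
4) ■□□■■□□
■□□■□□□
■□□□□□□
■□□□□□□
■□□□■□■
■□□■■□■
5) ■■■□□■□
■■□■■□■
■■□□□□■
■■□□□□□
□■□■■□□
□■□□□□□
6) □□□■■■□
□□□■■□□
□□□□□■□
□□□□□□■
□■□□□□□
□□□■■□□
7) □□■□□■□
□□□■□□□
□□□□■■□
□□□□□□□
□□□□□□□
□□■■□■□
8) □□■□□□□
□□□■□■□
□□□□■□□
□□□□□□□
□□□□□□□
□□■■■□□
9) □□■□□□□
□□□■■□□
□□□□■□□
□□□□□□□
□□□■□□□
□□■■□□□
10) □□■□■□□
□□□■■□□
□□□■■□□
□□□□□□□
□□■■□□□
□□■■□□□
11) □□■□■□□
□□■□□■□
□□□■■□□
□□■□■□□
□□■■□□□
□■□□■□□
12) □■■□■■□
□□■□□■□
□□■□■■□
□□■□■□□
□■■□■□□
□■□□■□□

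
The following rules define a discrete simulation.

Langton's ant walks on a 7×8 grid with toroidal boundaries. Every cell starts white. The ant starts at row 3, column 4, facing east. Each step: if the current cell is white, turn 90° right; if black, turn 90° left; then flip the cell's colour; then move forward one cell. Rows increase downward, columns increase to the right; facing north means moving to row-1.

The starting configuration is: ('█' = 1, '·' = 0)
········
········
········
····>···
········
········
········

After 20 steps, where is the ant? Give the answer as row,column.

0) ········
········
········
····>···
········
········
········
1) ········
········
········
····█···
····v···
········
········
2) ········
········
········
····█···
···<█···
········
········
3) ········
········
········
···^█···
···██···
········
········
4) ········
········
········
···█>···
···██···
········
········
5) ········
········
····^···
···█····
···██···
········
········
6) ········
········
····█>··
···█····
···██···
········
········
7) ········
········
····██··
···█·v··
···██···
········
········
8) ········
········
····██··
···█<█··
···██···
········
········
9) ········
········
····^█··
···███··
···██···
········
········
10) ········
········
···<·█··
···███··
···██···
········
········
11) ········
···^····
···█·█··
···███··
···██···
········
········
12) ········
···█>···
···█·█··
···███··
···██···
········
········
13) ········
···██···
···█v█··
···███··
···██···
········
········
14) ········
···██···
···<██··
···███··
···██···
········
········
15) ········
···██···
····██··
···v██··
···██···
········
········
16) ········
···██···
····██··
····>█··
···██···
········
········
17) ········
···██···
····^█··
·····█··
···██···
········
········
18) ········
···██···
···<·█··
·····█··
···██···
········
········
19) ········
···^█···
···█·█··
·····█··
···██···
········
········
20) ········
··<·█···
···█·█··
·····█··
···██···
········
········

1,2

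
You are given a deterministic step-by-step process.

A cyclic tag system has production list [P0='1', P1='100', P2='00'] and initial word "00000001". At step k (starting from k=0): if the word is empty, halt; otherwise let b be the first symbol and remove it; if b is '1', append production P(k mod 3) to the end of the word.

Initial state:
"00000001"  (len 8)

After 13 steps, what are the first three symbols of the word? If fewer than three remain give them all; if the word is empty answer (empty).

(empty)

0) "00000001"  (len 8)
1) "0000001"  (len 7)
2) "000001"  (len 6)
3) "00001"  (len 5)
4) "0001"  (len 4)
5) "001"  (len 3)
6) "01"  (len 2)
7) "1"  (len 1)
8) "100"  (len 3)
9) "0000"  (len 4)
10) "000"  (len 3)
11) "00"  (len 2)
12) "0"  (len 1)
13) (halted — word empty)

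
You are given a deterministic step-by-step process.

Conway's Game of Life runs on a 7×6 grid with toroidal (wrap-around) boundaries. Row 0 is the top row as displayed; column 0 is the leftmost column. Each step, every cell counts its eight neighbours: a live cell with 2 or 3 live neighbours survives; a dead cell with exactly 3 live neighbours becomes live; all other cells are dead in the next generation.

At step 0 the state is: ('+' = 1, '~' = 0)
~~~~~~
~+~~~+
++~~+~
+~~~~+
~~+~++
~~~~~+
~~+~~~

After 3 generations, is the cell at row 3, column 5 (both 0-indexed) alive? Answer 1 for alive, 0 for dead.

0

step 0: ~~~~~~
~+~~~+
++~~+~
+~~~~+
~~+~++
~~~~~+
~~+~~~
step 1: ~~~~~~
~+~~~+
~+~~+~
~~~+~~
~~~~+~
~~~+++
~~~~~~
step 2: ~~~~~~
+~~~~~
+~+~+~
~~~++~
~~~~~+
~~~+++
~~~~+~
step 3: ~~~~~~
~+~~~+
~+~~+~
~~~++~
~~~~~+
~~~+~+
~~~+++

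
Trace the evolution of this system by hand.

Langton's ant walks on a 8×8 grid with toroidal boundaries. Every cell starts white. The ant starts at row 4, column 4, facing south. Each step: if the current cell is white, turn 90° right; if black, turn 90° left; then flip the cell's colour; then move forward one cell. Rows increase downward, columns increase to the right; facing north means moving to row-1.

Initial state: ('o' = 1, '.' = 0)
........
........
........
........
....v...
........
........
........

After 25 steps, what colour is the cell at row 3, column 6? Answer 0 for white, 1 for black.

step 0: ........
........
........
........
....v...
........
........
........
step 1: ........
........
........
........
...<o...
........
........
........
step 2: ........
........
........
...^....
...oo...
........
........
........
step 3: ........
........
........
...o>...
...oo...
........
........
........
step 4: ........
........
........
...oo...
...ov...
........
........
........
step 5: ........
........
........
...oo...
...o.>..
........
........
........
step 6: ........
........
........
...oo...
...o.o..
.....v..
........
........
step 7: ........
........
........
...oo...
...o.o..
....<o..
........
........
step 8: ........
........
........
...oo...
...o^o..
....oo..
........
........
step 9: ........
........
........
...oo...
...oo>..
....oo..
........
........
step 10: ........
........
........
...oo^..
...oo...
....oo..
........
........
step 11: ........
........
........
...ooo>.
...oo...
....oo..
........
........
step 12: ........
........
........
...oooo.
...oo.v.
....oo..
........
........
step 13: ........
........
........
...oooo.
...oo<o.
....oo..
........
........
step 14: ........
........
........
...oo^o.
...oooo.
....oo..
........
........
step 15: ........
........
........
...o<.o.
...oooo.
....oo..
........
........
step 16: ........
........
........
...o..o.
...ovoo.
....oo..
........
........
step 17: ........
........
........
...o..o.
...o.>o.
....oo..
........
........
step 18: ........
........
........
...o.^o.
...o..o.
....oo..
........
........
step 19: ........
........
........
...o.o>.
...o..o.
....oo..
........
........
step 20: ........
........
......^.
...o.o..
...o..o.
....oo..
........
........
step 21: ........
........
......o>
...o.o..
...o..o.
....oo..
........
........
step 22: ........
........
......oo
...o.o.v
...o..o.
....oo..
........
........
step 23: ........
........
......oo
...o.o<o
...o..o.
....oo..
........
........
step 24: ........
........
......^o
...o.ooo
...o..o.
....oo..
........
........
step 25: ........
........
.....<.o
...o.ooo
...o..o.
....oo..
........
........

1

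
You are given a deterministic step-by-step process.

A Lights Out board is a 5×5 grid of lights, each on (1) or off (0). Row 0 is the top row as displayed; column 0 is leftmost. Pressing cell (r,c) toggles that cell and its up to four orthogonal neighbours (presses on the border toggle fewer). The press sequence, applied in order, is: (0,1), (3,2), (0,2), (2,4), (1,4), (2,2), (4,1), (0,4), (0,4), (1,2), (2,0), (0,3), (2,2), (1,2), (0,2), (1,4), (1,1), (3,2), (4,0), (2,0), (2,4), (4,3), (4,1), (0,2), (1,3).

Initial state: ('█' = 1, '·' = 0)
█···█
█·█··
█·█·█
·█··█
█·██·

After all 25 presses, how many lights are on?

15

0) █···█
█·█··
█·█·█
·█··█
█·██·
1) ·██·█
███··
█·█·█
·█··█
█·██·
2) ·██·█
███··
█···█
··███
█··█·
3) ···██
██···
█···█
··███
█··█·
4) ···██
██··█
█··█·
··██·
█··█·
5) ···█·
██·█·
█··██
··██·
█··█·
6) ···█·
████·
███·█
···█·
█··█·
7) ···█·
████·
███·█
·█·█·
·███·
8) ····█
█████
███·█
·█·█·
·███·
9) ···█·
████·
███·█
·█·█·
·███·
10) ··██·
█····
██··█
·█·█·
·███·
11) ··██·
·····
····█
██·█·
·███·
12) ····█
···█·
····█
██·█·
·███·
13) ····█
··██·
·████
████·
·███·
14) ··█·█
·█···
·█·██
████·
·███·
15) ·█·██
·██··
·█·██
████·
·███·
16) ·█·█·
·████
·█·█·
████·
·███·
17) ···█·
█··██
···█·
████·
·███·
18) ···█·
█··██
··██·
█····
·█·█·
19) ···█·
█··██
··██·
·····
█··█·
20) ···█·
···██
████·
█····
█··█·
21) ···█·
···█·
███·█
█···█
█··█·
22) ···█·
···█·
███·█
█··██
█·█·█
23) ···█·
···█·
███·█
██·██
·█··█
24) ·██··
··██·
███·█
██·██
·█··█
25) ·███·
····█
█████
██·██
·█··█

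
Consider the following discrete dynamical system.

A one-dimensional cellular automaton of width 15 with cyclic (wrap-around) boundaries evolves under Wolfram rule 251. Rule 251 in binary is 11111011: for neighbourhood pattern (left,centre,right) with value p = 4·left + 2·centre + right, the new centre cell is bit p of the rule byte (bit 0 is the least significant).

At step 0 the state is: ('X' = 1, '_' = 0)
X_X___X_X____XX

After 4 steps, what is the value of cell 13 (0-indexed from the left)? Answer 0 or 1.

1

t=0: X_X___X_X____XX
t=1: XX_XXX_X_XXXXXX
t=2: XXXXXXX_XXXXXXX
t=3: XXXXXXXXXXXXXXX
t=4: XXXXXXXXXXXXXXX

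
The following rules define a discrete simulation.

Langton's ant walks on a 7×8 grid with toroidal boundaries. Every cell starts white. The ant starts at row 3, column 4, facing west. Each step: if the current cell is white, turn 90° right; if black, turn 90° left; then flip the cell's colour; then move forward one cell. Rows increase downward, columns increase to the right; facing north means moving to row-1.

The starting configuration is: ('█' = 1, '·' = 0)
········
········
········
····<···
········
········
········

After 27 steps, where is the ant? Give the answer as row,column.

gen 0: ········
········
········
····<···
········
········
········
gen 1: ········
········
····^···
····█···
········
········
········
gen 2: ········
········
····█>··
····█···
········
········
········
gen 3: ········
········
····██··
····█v··
········
········
········
gen 4: ········
········
····██··
····<█··
········
········
········
gen 5: ········
········
····██··
·····█··
····v···
········
········
gen 6: ········
········
····██··
·····█··
···<█···
········
········
gen 7: ········
········
····██··
···^·█··
···██···
········
········
gen 8: ········
········
····██··
···█>█··
···██···
········
········
gen 9: ········
········
····██··
···███··
···█v···
········
········
gen 10: ········
········
····██··
···███··
···█·>··
········
········
gen 11: ········
········
····██··
···███··
···█·█··
·····v··
········
gen 12: ········
········
····██··
···███··
···█·█··
····<█··
········
gen 13: ········
········
····██··
···███··
···█^█··
····██··
········
gen 14: ········
········
····██··
···███··
···██>··
····██··
········
gen 15: ········
········
····██··
···██^··
···██···
····██··
········
gen 16: ········
········
····██··
···█<···
···██···
····██··
········
gen 17: ········
········
····██··
···█····
···█v···
····██··
········
gen 18: ········
········
····██··
···█····
···█·>··
····██··
········
gen 19: ········
········
····██··
···█····
···█·█··
····█v··
········
gen 20: ········
········
····██··
···█····
···█·█··
····█·>·
········
gen 21: ········
········
····██··
···█····
···█·█··
····█·█·
······v·
gen 22: ········
········
····██··
···█····
···█·█··
····█·█·
·····<█·
gen 23: ········
········
····██··
···█····
···█·█··
····█^█·
·····██·
gen 24: ········
········
····██··
···█····
···█·█··
····██>·
·····██·
gen 25: ········
········
····██··
···█····
···█·█^·
····██··
·····██·
gen 26: ········
········
····██··
···█····
···█·██>
····██··
·····██·
gen 27: ········
········
····██··
···█····
···█·███
····██·v
·····██·

5,7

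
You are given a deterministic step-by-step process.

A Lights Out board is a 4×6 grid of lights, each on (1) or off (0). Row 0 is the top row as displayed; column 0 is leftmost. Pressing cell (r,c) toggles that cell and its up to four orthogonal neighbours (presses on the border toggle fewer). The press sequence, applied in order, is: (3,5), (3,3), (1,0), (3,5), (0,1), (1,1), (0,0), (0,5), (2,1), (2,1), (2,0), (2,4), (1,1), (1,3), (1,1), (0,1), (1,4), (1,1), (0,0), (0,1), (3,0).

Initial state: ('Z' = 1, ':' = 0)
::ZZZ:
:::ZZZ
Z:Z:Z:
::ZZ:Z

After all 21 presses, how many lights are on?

13

[0] ::ZZZ:
:::ZZZ
Z:Z:Z:
::ZZ:Z
[1] ::ZZZ:
:::ZZZ
Z:Z:ZZ
::ZZZ:
[2] ::ZZZ:
:::ZZZ
Z:ZZZZ
::::::
[3] Z:ZZZ:
ZZ:ZZZ
::ZZZZ
::::::
[4] Z:ZZZ:
ZZ:ZZZ
::ZZZ:
::::ZZ
[5] :Z:ZZ:
Z::ZZZ
::ZZZ:
::::ZZ
[6] :::ZZ:
:ZZZZZ
:ZZZZ:
::::ZZ
[7] ZZ:ZZ:
ZZZZZZ
:ZZZZ:
::::ZZ
[8] ZZ:Z:Z
ZZZZZ:
:ZZZZ:
::::ZZ
[9] ZZ:Z:Z
Z:ZZZ:
Z::ZZ:
:Z::ZZ
[10] ZZ:Z:Z
ZZZZZ:
:ZZZZ:
::::ZZ
[11] ZZ:Z:Z
:ZZZZ:
Z:ZZZ:
Z:::ZZ
[12] ZZ:Z:Z
:ZZZ::
Z:Z::Z
Z::::Z
[13] Z::Z:Z
Z::Z::
ZZZ::Z
Z::::Z
[14] Z::::Z
Z:Z:Z:
ZZZZ:Z
Z::::Z
[15] ZZ:::Z
:Z::Z:
Z:ZZ:Z
Z::::Z
[16] ::Z::Z
::::Z:
Z:ZZ:Z
Z::::Z
[17] ::Z:ZZ
:::Z:Z
Z:ZZZZ
Z::::Z
[18] :ZZ:ZZ
ZZZZ:Z
ZZZZZZ
Z::::Z
[19] Z:Z:ZZ
:ZZZ:Z
ZZZZZZ
Z::::Z
[20] :Z::ZZ
::ZZ:Z
ZZZZZZ
Z::::Z
[21] :Z::ZZ
::ZZ:Z
:ZZZZZ
:Z:::Z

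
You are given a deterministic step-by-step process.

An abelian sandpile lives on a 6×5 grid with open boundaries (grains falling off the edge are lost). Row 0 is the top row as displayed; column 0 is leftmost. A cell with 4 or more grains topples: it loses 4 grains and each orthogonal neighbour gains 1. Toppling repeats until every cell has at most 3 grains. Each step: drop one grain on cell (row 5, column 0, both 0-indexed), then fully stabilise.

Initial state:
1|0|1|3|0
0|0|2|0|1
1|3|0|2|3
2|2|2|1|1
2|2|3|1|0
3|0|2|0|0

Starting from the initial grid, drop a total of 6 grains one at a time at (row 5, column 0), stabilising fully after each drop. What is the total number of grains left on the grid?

39

gen 0: 1|0|1|3|0
0|0|2|0|1
1|3|0|2|3
2|2|2|1|1
2|2|3|1|0
3|0|2|0|0
gen 1: 1|0|1|3|0
0|0|2|0|1
1|3|0|2|3
2|2|2|1|1
3|2|3|1|0
0|1|2|0|0
gen 2: 1|0|1|3|0
0|0|2|0|1
1|3|0|2|3
2|2|2|1|1
3|2|3|1|0
1|1|2|0|0
gen 3: 1|0|1|3|0
0|0|2|0|1
1|3|0|2|3
2|2|2|1|1
3|2|3|1|0
2|1|2|0|0
gen 4: 1|0|1|3|0
0|0|2|0|1
1|3|0|2|3
2|2|2|1|1
3|2|3|1|0
3|1|2|0|0
gen 5: 1|0|1|3|0
0|0|2|0|1
1|3|0|2|3
3|2|2|1|1
0|3|3|1|0
1|2|2|0|0
gen 6: 1|0|1|3|0
0|0|2|0|1
1|3|0|2|3
3|2|2|1|1
0|3|3|1|0
2|2|2|0|0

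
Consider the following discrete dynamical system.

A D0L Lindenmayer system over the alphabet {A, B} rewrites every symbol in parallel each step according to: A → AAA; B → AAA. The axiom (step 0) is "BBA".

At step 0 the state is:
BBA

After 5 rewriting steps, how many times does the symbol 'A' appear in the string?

729

k=0  BBA
k=1  AAAAAAAAA
k=2  AAAAAAAAAAAAAAAAAAAAAAAAAAA
k=3  AAAAAAAAAAAAAAAAAAAAAAAAAAAAAAAAAAAAAAAAAAAAAAAAAAAAAAAAAAAAAAAAAAAAAAAAAAAAAAAAA
k=4  AAAAAAAAAAAAAAAAAAAAAAAAAAAAAAAAAAAAAAAAAAAAAAAAAAAAAAAAAA…AAAAAAAAAAAAAAAAAAAAAAAAAAAAAAAAAAAAAAAAAAAAAAAAAAAAAAAAAA  (len 243)
k=5  AAAAAAAAAAAAAAAAAAAAAAAAAAAAAAAAAAAAAAAAAAAAAAAAAAAAAAAAAA…AAAAAAAAAAAAAAAAAAAAAAAAAAAAAAAAAAAAAAAAAAAAAAAAAAAAAAAAAA  (len 729)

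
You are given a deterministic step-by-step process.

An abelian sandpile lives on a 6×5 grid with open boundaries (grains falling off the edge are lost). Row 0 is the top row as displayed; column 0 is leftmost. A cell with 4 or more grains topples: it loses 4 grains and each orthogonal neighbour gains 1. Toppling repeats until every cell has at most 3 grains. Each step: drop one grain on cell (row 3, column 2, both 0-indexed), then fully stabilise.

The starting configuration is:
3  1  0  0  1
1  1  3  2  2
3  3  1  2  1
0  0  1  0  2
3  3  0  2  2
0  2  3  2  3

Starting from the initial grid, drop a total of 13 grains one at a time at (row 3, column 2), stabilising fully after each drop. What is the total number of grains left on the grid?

gen 0: 3  1  0  0  1
1  1  3  2  2
3  3  1  2  1
0  0  1  0  2
3  3  0  2  2
0  2  3  2  3
gen 1: 3  1  0  0  1
1  1  3  2  2
3  3  1  2  1
0  0  2  0  2
3  3  0  2  2
0  2  3  2  3
gen 2: 3  1  0  0  1
1  1  3  2  2
3  3  1  2  1
0  0  3  0  2
3  3  0  2  2
0  2  3  2  3
gen 3: 3  1  0  0  1
1  1  3  2  2
3  3  2  2  1
0  1  0  1  2
3  3  1  2  2
0  2  3  2  3
gen 4: 3  1  0  0  1
1  1  3  2  2
3  3  2  2  1
0  1  1  1  2
3  3  1  2  2
0  2  3  2  3
gen 5: 3  1  0  0  1
1  1  3  2  2
3  3  2  2  1
0  1  2  1  2
3  3  1  2  2
0  2  3  2  3
gen 6: 3  1  0  0  1
1  1  3  2  2
3  3  2  2  1
0  1  3  1  2
3  3  1  2  2
0  2  3  2  3
gen 7: 3  1  0  0  1
1  1  3  2  2
3  3  3  2  1
0  2  0  2  2
3  3  2  2  2
0  2  3  2  3
gen 8: 3  1  0  0  1
1  1  3  2  2
3  3  3  2  1
0  2  1  2  2
3  3  2  2  2
0  2  3  2  3
gen 9: 3  1  0  0  1
1  1  3  2  2
3  3  3  2  1
0  2  2  2  2
3  3  2  2  2
0  2  3  2  3
gen 10: 3  1  0  0  1
1  1  3  2  2
3  3  3  2  1
0  2  3  2  2
3  3  2  2  2
0  2  3  2  3
gen 11: 3  1  1  0  1
2  3  0  3  2
0  2  2  3  1
3  1  3  3  2
0  3  1  3  2
2  0  1  3  3
gen 12: 3  1  1  1  1
2  3  2  0  3
0  3  0  2  3
3  2  2  3  0
0  3  3  2  1
2  0  2  1  1
gen 13: 3  1  1  1  1
2  3  2  0  3
0  3  0  2  3
3  2  3  3  0
0  3  3  2  1
2  0  2  1  1

51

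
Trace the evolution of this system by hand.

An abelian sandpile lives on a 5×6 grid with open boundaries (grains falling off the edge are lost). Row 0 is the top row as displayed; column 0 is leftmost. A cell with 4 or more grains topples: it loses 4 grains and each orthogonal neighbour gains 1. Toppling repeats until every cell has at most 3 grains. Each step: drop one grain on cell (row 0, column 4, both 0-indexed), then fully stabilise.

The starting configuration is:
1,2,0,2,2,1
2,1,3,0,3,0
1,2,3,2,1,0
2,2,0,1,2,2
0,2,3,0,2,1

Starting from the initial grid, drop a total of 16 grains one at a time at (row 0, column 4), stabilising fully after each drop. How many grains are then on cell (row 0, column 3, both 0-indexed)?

3

gen 0: 1,2,0,2,2,1
2,1,3,0,3,0
1,2,3,2,1,0
2,2,0,1,2,2
0,2,3,0,2,1
gen 1: 1,2,0,2,3,1
2,1,3,0,3,0
1,2,3,2,1,0
2,2,0,1,2,2
0,2,3,0,2,1
gen 2: 1,2,0,3,1,2
2,1,3,1,0,1
1,2,3,2,2,0
2,2,0,1,2,2
0,2,3,0,2,1
gen 3: 1,2,0,3,2,2
2,1,3,1,0,1
1,2,3,2,2,0
2,2,0,1,2,2
0,2,3,0,2,1
gen 4: 1,2,0,3,3,2
2,1,3,1,0,1
1,2,3,2,2,0
2,2,0,1,2,2
0,2,3,0,2,1
gen 5: 1,2,1,0,1,3
2,1,3,2,1,1
1,2,3,2,2,0
2,2,0,1,2,2
0,2,3,0,2,1
gen 6: 1,2,1,0,2,3
2,1,3,2,1,1
1,2,3,2,2,0
2,2,0,1,2,2
0,2,3,0,2,1
gen 7: 1,2,1,0,3,3
2,1,3,2,1,1
1,2,3,2,2,0
2,2,0,1,2,2
0,2,3,0,2,1
gen 8: 1,2,1,1,1,0
2,1,3,2,2,2
1,2,3,2,2,0
2,2,0,1,2,2
0,2,3,0,2,1
gen 9: 1,2,1,1,2,0
2,1,3,2,2,2
1,2,3,2,2,0
2,2,0,1,2,2
0,2,3,0,2,1
gen 10: 1,2,1,1,3,0
2,1,3,2,2,2
1,2,3,2,2,0
2,2,0,1,2,2
0,2,3,0,2,1
gen 11: 1,2,1,2,0,1
2,1,3,2,3,2
1,2,3,2,2,0
2,2,0,1,2,2
0,2,3,0,2,1
gen 12: 1,2,1,2,1,1
2,1,3,2,3,2
1,2,3,2,2,0
2,2,0,1,2,2
0,2,3,0,2,1
gen 13: 1,2,1,2,2,1
2,1,3,2,3,2
1,2,3,2,2,0
2,2,0,1,2,2
0,2,3,0,2,1
gen 14: 1,2,1,2,3,1
2,1,3,2,3,2
1,2,3,2,2,0
2,2,0,1,2,2
0,2,3,0,2,1
gen 15: 1,2,1,3,1,2
2,1,3,3,0,3
1,2,3,2,3,0
2,2,0,1,2,2
0,2,3,0,2,1
gen 16: 1,2,1,3,2,2
2,1,3,3,0,3
1,2,3,2,3,0
2,2,0,1,2,2
0,2,3,0,2,1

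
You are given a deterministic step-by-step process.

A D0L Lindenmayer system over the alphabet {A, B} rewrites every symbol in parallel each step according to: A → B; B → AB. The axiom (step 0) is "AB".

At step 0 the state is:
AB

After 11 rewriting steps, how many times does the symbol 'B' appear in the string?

k=0  AB
k=1  BAB
k=2  ABBAB
k=3  BABABBAB
k=4  ABBABBABABBAB
k=5  BABABBABABBABBABABBAB
k=6  ABBABBABABBABBABABBABABBABBABABBAB
k=7  BABABBABABBABBABABBABABBABBABABBABBABABBABABBABBABABBAB
k=8  ABBABBABABBABBABABBABABBABBABABBABBABABBABABBABBABABBABABBABBABABBABBABABBABABBABBABABBAB
k=9  BABABBABABBABBABABBABABBABBABABBABBABABBABABBABBABABBABABB…BABBABABBABABBABBABABBABABBABBABABBABBABABBABABBABBABABBAB  (len 144)
k=10  ABBABBABABBABBABABBABABBABBABABBABBABABBABABBABBABABBABABB…BABBABABBABABBABBABABBABABBABBABABBABBABABBABABBABBABABBAB  (len 233)
k=11  BABABBABABBABBABABBABABBABBABABBABBABABBABABBABBABABBABABB…BABBABABBABABBABBABABBABABBABBABABBABBABABBABABBABBABABBAB  (len 377)

233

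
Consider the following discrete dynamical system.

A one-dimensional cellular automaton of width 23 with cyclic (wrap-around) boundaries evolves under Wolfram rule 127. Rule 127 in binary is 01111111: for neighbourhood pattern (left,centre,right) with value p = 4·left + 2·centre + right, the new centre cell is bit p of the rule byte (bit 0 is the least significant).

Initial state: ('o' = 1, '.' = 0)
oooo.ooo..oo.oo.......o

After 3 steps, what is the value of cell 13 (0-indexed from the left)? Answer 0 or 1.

t=0: oooo.ooo..oo.oo.......o
t=1: ...ooo.oooooooooooooooo
t=2: oooo.ooo..............o
t=3: ...ooo.oooooooooooooooo

1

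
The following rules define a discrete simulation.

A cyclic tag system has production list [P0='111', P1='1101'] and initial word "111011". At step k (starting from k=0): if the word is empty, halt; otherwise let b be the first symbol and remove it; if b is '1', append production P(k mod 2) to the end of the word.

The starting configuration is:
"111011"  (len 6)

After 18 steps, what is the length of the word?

43

step 0: "111011"  (len 6)
step 1: "11011111"  (len 8)
step 2: "10111111101"  (len 11)
step 3: "0111111101111"  (len 13)
step 4: "111111101111"  (len 12)
step 5: "11111101111111"  (len 14)
step 6: "11111011111111101"  (len 17)
step 7: "1111011111111101111"  (len 19)
step 8: "1110111111111011111101"  (len 22)
step 9: "110111111111011111101111"  (len 24)
step 10: "101111111110111111011111101"  (len 27)
step 11: "01111111110111111011111101111"  (len 29)
step 12: "1111111110111111011111101111"  (len 28)
step 13: "111111110111111011111101111111"  (len 30)
step 14: "111111101111110111111011111111101"  (len 33)
step 15: "11111101111110111111011111111101111"  (len 35)
step 16: "11111011111101111110111111111011111101"  (len 38)
step 17: "1111011111101111110111111111011111101111"  (len 40)
step 18: "1110111111011111101111111110111111011111101"  (len 43)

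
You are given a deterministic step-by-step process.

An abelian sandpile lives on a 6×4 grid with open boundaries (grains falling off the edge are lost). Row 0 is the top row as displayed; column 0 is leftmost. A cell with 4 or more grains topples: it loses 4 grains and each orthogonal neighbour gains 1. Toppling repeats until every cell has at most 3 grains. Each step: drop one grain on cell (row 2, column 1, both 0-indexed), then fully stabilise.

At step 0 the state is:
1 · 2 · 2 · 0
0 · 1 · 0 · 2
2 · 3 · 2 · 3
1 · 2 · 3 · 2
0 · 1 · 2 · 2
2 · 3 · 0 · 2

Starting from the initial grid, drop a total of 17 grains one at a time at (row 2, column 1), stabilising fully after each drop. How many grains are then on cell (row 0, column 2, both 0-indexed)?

0

0) 1 · 2 · 2 · 0
0 · 1 · 0 · 2
2 · 3 · 2 · 3
1 · 2 · 3 · 2
0 · 1 · 2 · 2
2 · 3 · 0 · 2
1) 1 · 2 · 2 · 0
0 · 2 · 0 · 2
3 · 0 · 3 · 3
1 · 3 · 3 · 2
0 · 1 · 2 · 2
2 · 3 · 0 · 2
2) 1 · 2 · 2 · 0
0 · 2 · 0 · 2
3 · 1 · 3 · 3
1 · 3 · 3 · 2
0 · 1 · 2 · 2
2 · 3 · 0 · 2
3) 1 · 2 · 2 · 0
0 · 2 · 0 · 2
3 · 2 · 3 · 3
1 · 3 · 3 · 2
0 · 1 · 2 · 2
2 · 3 · 0 · 2
4) 1 · 2 · 2 · 0
0 · 2 · 0 · 2
3 · 3 · 3 · 3
1 · 3 · 3 · 2
0 · 1 · 2 · 2
2 · 3 · 0 · 2
5) 1 · 2 · 2 · 0
1 · 3 · 1 · 3
0 · 3 · 2 · 1
3 · 1 · 2 · 0
0 · 2 · 3 · 3
2 · 3 · 0 · 2
6) 1 · 3 · 2 · 0
2 · 0 · 2 · 3
1 · 1 · 3 · 1
3 · 2 · 2 · 0
0 · 2 · 3 · 3
2 · 3 · 0 · 2
7) 1 · 3 · 2 · 0
2 · 0 · 2 · 3
1 · 2 · 3 · 1
3 · 2 · 2 · 0
0 · 2 · 3 · 3
2 · 3 · 0 · 2
8) 1 · 3 · 2 · 0
2 · 0 · 2 · 3
1 · 3 · 3 · 1
3 · 2 · 2 · 0
0 · 2 · 3 · 3
2 · 3 · 0 · 2
9) 1 · 3 · 2 · 0
2 · 1 · 3 · 3
2 · 1 · 0 · 2
3 · 3 · 3 · 0
0 · 2 · 3 · 3
2 · 3 · 0 · 2
10) 1 · 3 · 2 · 0
2 · 1 · 3 · 3
2 · 2 · 0 · 2
3 · 3 · 3 · 0
0 · 2 · 3 · 3
2 · 3 · 0 · 2
11) 1 · 3 · 2 · 0
2 · 1 · 3 · 3
2 · 3 · 0 · 2
3 · 3 · 3 · 0
0 · 2 · 3 · 3
2 · 3 · 0 · 2
12) 1 · 3 · 2 · 0
3 · 2 · 3 · 3
0 · 2 · 2 · 2
1 · 3 · 1 · 2
2 · 1 · 2 · 0
3 · 0 · 2 · 3
13) 1 · 3 · 2 · 0
3 · 2 · 3 · 3
0 · 3 · 2 · 2
1 · 3 · 1 · 2
2 · 1 · 2 · 0
3 · 0 · 2 · 3
14) 1 · 3 · 2 · 0
3 · 3 · 3 · 3
1 · 1 · 3 · 2
2 · 0 · 2 · 2
2 · 2 · 2 · 0
3 · 0 · 2 · 3
15) 1 · 3 · 2 · 0
3 · 3 · 3 · 3
1 · 2 · 3 · 2
2 · 0 · 2 · 2
2 · 2 · 2 · 0
3 · 0 · 2 · 3
16) 1 · 3 · 2 · 0
3 · 3 · 3 · 3
1 · 3 · 3 · 2
2 · 0 · 2 · 2
2 · 2 · 2 · 0
3 · 0 · 2 · 3
17) 3 · 1 · 0 · 2
0 · 3 · 3 · 1
3 · 2 · 2 · 0
2 · 1 · 3 · 3
2 · 2 · 2 · 0
3 · 0 · 2 · 3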